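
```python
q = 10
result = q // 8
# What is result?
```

Trace:
`q = 10` → q = 10
`result = q // 8` → result = 1
So result = 1

Answer: 1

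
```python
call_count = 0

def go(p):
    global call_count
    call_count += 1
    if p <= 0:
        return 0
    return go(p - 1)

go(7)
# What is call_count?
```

Linear recursion stepping by 1: 8 calls from p=7 down to ≤0.

Answer: 8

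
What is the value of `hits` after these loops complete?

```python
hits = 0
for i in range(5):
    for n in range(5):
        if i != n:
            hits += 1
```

5² - 5 (exclude diagonal)
`hits` takes the values: 0 → 1 → 2 → 3 → 4 → 5 → 6 → 7 → 8 → 9 → 10 → 11 → 12 → 13 → 14 → 15 → 16 → 17 → 18 → 19 → 20

Answer: 20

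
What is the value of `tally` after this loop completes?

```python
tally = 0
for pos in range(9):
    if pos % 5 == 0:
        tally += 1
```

Count numbers divisible by 5 in range(9)
`tally` takes the values: 0 → 1 → 2

Answer: 2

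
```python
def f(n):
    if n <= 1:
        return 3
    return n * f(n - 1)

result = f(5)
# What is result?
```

f(5) = 5 * 4 * 3 * 2 * 3 = 360

Answer: 360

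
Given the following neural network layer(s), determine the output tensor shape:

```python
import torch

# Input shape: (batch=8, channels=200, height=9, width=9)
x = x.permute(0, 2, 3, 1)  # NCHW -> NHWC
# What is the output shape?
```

Input: (8, 200, 9, 9) -> Output: (8, 9, 9, 200)

Answer: (8, 9, 9, 200)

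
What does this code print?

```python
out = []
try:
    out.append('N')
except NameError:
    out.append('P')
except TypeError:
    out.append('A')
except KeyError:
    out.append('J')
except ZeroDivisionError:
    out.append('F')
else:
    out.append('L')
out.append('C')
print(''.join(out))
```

Execution trace: 'N' (try body, no exception) → 'L' (else) → 'C' (after the try/except). Output: NLC

Answer: NLC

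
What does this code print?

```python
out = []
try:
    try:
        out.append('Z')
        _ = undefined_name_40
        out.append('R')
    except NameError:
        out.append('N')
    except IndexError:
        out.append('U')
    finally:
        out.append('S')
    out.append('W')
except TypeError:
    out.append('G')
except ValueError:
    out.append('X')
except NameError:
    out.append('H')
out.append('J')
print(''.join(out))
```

Execution trace: 'Z' (inner try body) → 'N' (inner except NameError) → 'S' (inner finally) → 'W' (try body, no exception) → 'J' (after the try/except). Output: ZNSWJ

Answer: ZNSWJ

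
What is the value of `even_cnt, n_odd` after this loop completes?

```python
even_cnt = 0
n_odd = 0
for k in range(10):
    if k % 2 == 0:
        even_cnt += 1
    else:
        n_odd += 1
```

Count evens and odds in range(10)
`even_cnt, n_odd` takes the values: (0, 0) → (1, 0) → (1, 1) → (2, 1) → (2, 2) → (3, 2) → (3, 3) → (4, 3) → (4, 4) → (5, 4) → (5, 5)

Answer: 5, 5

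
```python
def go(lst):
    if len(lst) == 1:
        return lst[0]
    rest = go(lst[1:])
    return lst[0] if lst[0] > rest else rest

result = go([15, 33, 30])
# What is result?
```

Recursive max over [15, 33, 30] = 33

Answer: 33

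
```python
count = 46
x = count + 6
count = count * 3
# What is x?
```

Trace:
`count = 46` → count = 46
`x = count + 6` → x = 52
`count = count * 3` → count = 138
So x = 52

Answer: 52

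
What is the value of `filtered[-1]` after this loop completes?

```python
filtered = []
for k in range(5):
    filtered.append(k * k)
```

Last element of squares 0 to 4
`filtered` takes the values: [] → [0] → [0, 1] → [0, 1, 4] → [0, 1, 4, 9] → [0, 1, 4, 9, 16]
So `filtered[-1]` = 16

Answer: 16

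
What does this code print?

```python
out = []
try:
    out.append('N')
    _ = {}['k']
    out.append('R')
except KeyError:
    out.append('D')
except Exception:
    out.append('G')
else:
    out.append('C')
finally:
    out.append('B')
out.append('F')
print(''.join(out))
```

Execution trace: 'N' (try body) → 'D' (except KeyError) → 'B' (finally) → 'F' (after the try/except). Output: NDBF

Answer: NDBF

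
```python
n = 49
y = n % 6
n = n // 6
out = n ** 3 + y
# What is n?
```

Trace:
`n = 49` → n = 49
`y = n % 6` → y = 1
`n = n // 6` → n = 8
`out = n ** 3 + y` → out = 513
So n = 8

Answer: 8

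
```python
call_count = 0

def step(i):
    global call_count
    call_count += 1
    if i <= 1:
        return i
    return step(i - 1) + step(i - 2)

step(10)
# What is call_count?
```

Calls(i) = 1 + Calls(i-1) + Calls(i-2); Calls(0)=Calls(1)=1. For i=10 this gives 177.

Answer: 177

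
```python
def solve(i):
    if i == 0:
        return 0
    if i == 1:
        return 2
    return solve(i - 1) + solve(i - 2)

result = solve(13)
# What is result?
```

Build up from base cases: solve(0)=0, solve(1)=2, solve(2)=2, solve(3)=4, solve(4)=6, solve(5)=10, solve(6)=16, ..., solve(13)=466

Answer: 466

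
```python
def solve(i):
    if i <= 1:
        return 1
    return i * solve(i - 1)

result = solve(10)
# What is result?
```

solve(10) = 10 * 9 * 8 * 7 * 6 * 5 * 4 * 3 * 2 * 1 = 3628800

Answer: 3628800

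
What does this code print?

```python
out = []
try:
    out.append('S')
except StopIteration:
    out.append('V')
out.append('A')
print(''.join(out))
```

Execution trace: 'S' (try body, no exception) → 'A' (after the try/except). Output: SA

Answer: SA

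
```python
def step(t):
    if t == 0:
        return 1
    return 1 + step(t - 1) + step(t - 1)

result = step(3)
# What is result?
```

step(t) = 1 + 2·step(t-1), step(0)=1. Closed form: (1+1)·2^3 - 1 = 15.

Answer: 15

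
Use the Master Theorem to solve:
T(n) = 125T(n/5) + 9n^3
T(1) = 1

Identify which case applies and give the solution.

a=125, b=5, f(n)=9n^3. log_5(125) = 3. Since c=3 = 3, Case 2 applies: T(n) = Θ(n^log_b(a) · log n) = O(n^3 log n).

Answer: O(n^3 log n) - Case 2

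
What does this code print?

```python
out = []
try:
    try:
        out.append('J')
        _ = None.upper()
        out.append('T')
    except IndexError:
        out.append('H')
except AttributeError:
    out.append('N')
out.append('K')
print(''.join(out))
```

Execution trace: 'J' (try body) → 'N' (outer except AttributeError) → 'K' (after the try/except). Output: JNK

Answer: JNK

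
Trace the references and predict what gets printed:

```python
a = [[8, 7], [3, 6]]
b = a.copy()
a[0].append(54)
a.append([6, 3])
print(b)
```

Key concept: shallow copy with nested lists.
Step by step:
`a = [[8, 7], [3, 6]]` → a = [[8, 7], [3, 6]]
`b = a.copy()` → b = [[8, 7], [3, 6]]
`a[0].append(54)` → a = [[8, 7, 54], [3, 6]]; b = [[8, 7, 54], [3, 6]]
`a.append([6, 3])` → a = [[8, 7, 54], [3, 6], [6, 3]]
`print(b)` → prints [[8, 7, 54], [3, 6]]

Answer: [[8, 7, 54], [3, 6]]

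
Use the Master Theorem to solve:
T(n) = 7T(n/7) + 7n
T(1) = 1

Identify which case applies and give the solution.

a=7, b=7, f(n)=7n. log_7(7) = 1. Since c=1 = 1, Case 2 applies: T(n) = Θ(n^log_b(a) · log n) = O(n log n).

Answer: O(n log n) - Case 2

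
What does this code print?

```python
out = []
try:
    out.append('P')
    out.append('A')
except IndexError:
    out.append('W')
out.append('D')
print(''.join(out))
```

Execution trace: 'P' (try body) → 'A' (try body, no exception) → 'D' (after the try/except). Output: PAD

Answer: PAD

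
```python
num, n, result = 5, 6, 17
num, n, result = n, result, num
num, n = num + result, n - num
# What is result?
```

Trace:
`num, n, result = 5, 6, 17` → num = 5; n = 6; result = 17
`num, n, result = n, result, num` → num = 6; n = 17; result = 5
`num, n = num + result, n - num` → num = 11; n = 11
So result = 5

Answer: 5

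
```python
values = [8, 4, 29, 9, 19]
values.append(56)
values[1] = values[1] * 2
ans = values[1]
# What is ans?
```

Trace:
`values = [8, 4, 29, 9, 19]` → values = [8, 4, 29, 9, 19]
`values.append(56)` → values = [8, 4, 29, 9, 19, 56]
`values[1] = values[1] * 2` → values = [8, 8, 29, 9, 19, 56]
`ans = values[1]` → ans = 8
So ans = 8

Answer: 8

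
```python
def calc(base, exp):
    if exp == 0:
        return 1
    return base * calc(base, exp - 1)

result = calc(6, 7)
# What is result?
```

calc(6, 7) = 6 * 6 * 6 * 6 * 6 * 6 * 6 = 279936

Answer: 279936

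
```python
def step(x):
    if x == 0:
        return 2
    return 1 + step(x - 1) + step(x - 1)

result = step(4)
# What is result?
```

step(x) = 1 + 2·step(x-1), step(0)=2. Closed form: (2+1)·2^4 - 1 = 47.

Answer: 47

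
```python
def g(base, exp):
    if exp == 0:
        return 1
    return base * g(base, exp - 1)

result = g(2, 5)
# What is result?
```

g(2, 5) = 2 * 2 * 2 * 2 * 2 = 32

Answer: 32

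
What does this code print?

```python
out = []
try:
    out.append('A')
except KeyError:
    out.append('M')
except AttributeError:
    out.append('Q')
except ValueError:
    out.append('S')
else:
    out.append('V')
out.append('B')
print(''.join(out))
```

Execution trace: 'A' (try body, no exception) → 'V' (else) → 'B' (after the try/except). Output: AVB

Answer: AVB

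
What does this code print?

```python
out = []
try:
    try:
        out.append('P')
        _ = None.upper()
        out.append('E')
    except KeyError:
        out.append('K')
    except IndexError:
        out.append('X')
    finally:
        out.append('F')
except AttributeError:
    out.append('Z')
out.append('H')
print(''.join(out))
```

Execution trace: 'P' (try body) → 'F' (finally) → 'Z' (outer except AttributeError) → 'H' (after the try/except). Output: PFZH

Answer: PFZH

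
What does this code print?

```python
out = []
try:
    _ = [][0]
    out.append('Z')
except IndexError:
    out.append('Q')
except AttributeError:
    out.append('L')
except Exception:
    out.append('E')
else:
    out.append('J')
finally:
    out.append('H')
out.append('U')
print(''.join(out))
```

Execution trace: 'Q' (except IndexError) → 'H' (finally) → 'U' (after the try/except). Output: QHU

Answer: QHU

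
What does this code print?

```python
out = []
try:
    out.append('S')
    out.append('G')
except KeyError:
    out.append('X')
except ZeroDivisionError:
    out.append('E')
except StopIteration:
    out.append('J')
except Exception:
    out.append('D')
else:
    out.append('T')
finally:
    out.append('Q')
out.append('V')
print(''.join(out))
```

Execution trace: 'S' (try body) → 'G' (try body, no exception) → 'T' (else) → 'Q' (finally) → 'V' (after the try/except). Output: SGTQV

Answer: SGTQV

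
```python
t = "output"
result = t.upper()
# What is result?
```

Trace:
`t = "output"` → t = 'output'
`result = t.upper()` → result = 'OUTPUT'
So result = 'OUTPUT'

Answer: 'OUTPUT'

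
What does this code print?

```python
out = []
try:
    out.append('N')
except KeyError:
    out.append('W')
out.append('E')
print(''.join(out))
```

Execution trace: 'N' (try body, no exception) → 'E' (after the try/except). Output: NE

Answer: NE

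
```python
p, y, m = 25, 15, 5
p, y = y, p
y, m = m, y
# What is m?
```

Trace:
`p, y, m = 25, 15, 5` → p = 25; y = 15; m = 5
`p, y = y, p` → p = 15; y = 25
`y, m = m, y` → y = 5; m = 25
So m = 25

Answer: 25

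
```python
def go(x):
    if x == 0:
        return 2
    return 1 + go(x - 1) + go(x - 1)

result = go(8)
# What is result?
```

go(x) = 1 + 2·go(x-1), go(0)=2. Closed form: (2+1)·2^8 - 1 = 767.

Answer: 767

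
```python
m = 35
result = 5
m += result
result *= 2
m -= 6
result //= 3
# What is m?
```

Trace:
`m = 35` → m = 35
`result = 5` → result = 5
`m += result` → m = 40
`result *= 2` → result = 10
`m -= 6` → m = 34
`result //= 3` → result = 3
So m = 34

Answer: 34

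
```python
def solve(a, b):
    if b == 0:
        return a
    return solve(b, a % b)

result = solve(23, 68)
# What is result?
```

solve(23, 68) -> solve(68, 23) -> solve(23, 22) -> solve(22, 1) -> solve(1, 0) -> 1

Answer: 1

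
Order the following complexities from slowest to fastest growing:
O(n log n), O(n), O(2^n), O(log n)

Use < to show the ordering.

Ordered by growth rate: O(log n) < O(n) < O(n log n) < O(2^n)

Answer: O(log n) < O(n) < O(n log n) < O(2^n)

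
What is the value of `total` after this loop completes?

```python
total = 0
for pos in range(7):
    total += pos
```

Sum of 0 to 6 = 21
`total` takes the values: 0 → 1 → 3 → 6 → 10 → 15 → 21

Answer: 21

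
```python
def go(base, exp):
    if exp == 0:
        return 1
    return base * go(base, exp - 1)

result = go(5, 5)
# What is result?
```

go(5, 5) = 5 * 5 * 5 * 5 * 5 = 3125

Answer: 3125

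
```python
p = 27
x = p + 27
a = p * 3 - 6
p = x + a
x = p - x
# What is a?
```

Trace:
`p = 27` → p = 27
`x = p + 27` → x = 54
`a = p * 3 - 6` → a = 75
`p = x + a` → p = 129
`x = p - x` → x = 75
So a = 75

Answer: 75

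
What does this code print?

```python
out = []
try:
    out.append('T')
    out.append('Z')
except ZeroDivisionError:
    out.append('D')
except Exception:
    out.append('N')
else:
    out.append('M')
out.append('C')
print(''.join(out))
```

Execution trace: 'T' (try body) → 'Z' (try body, no exception) → 'M' (else) → 'C' (after the try/except). Output: TZMC

Answer: TZMC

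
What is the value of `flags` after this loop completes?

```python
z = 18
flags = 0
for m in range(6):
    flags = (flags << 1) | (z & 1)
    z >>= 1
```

Reverse lowest 6 bits of 18
`flags` takes the values: 0 → 1 → 2 → 4 → 9 → 18

Answer: 18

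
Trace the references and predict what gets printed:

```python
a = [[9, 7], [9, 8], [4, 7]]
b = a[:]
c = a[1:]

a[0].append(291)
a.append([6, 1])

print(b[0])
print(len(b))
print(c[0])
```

Key concept: slice with nested mutation.
Step by step:
`a = [[9, 7], [9, 8], [4, 7]]` → a = [[9, 7], [9, 8], [4, 7]]
`b = a[:]` → b = [[9, 7], [9, 8], [4, 7]]
`c = a[1:]` → c = [[9, 8], [4, 7]]
`a[0].append(291)` → a = [[9, 7, 291], [9, 8], [4, 7]]; b = [[9, 7, 291], [9, 8], [4, 7]]
`a.append([6, 1])` → a = [[9, 7, 291], [9, 8], [4, 7], [6, 1]]
`print(b[0])` → prints [9, 7, 291]
`print(len(b))` → prints 3
`print(c[0])` → prints [9, 8]

Answer:
[9, 7, 291]
3
[9, 8]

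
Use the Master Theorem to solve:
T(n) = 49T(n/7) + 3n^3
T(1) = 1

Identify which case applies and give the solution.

a=49, b=7, f(n)=3n^3. log_7(49) = 2. Since c=3 > 2 and the regularity condition holds (49(n/7)^3 = (49/7^3)n^3 with 49/7^3 < 1), Case 3 applies: T(n) = Θ(f(n)) = O(n^3).

Answer: O(n^3) - Case 3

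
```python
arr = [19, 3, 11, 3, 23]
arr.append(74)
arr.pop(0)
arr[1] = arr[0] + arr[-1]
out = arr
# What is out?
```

Trace:
`arr = [19, 3, 11, 3, 23]` → arr = [19, 3, 11, 3, 23]
`arr.append(74)` → arr = [19, 3, 11, 3, 23, 74]
`arr.pop(0)` → arr = [3, 11, 3, 23, 74]
`arr[1] = arr[0] + arr[-1]` → arr = [3, 77, 3, 23, 74]
`out = arr` → out = [3, 77, 3, 23, 74]
So out = [3, 77, 3, 23, 74]

Answer: [3, 77, 3, 23, 74]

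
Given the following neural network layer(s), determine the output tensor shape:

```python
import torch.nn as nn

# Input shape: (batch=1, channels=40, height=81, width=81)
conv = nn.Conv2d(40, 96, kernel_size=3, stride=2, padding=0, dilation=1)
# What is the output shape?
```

Input: (1, 40, 81, 81) -> Output: (1, 96, 40, 40)

Answer: (1, 96, 40, 40)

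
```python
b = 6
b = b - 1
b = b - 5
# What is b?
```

Trace:
`b = 6` → b = 6
`b = b - 1` → b = 5
`b = b - 5` → b = 0
So b = 0

Answer: 0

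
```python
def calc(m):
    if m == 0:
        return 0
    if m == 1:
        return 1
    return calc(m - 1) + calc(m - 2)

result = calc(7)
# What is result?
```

Build up from base cases: calc(0)=0, calc(1)=1, calc(2)=1, calc(3)=2, calc(4)=3, calc(5)=5, calc(6)=8, ..., calc(7)=13

Answer: 13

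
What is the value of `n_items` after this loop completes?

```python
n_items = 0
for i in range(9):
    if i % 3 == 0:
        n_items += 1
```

Count numbers divisible by 3 in range(9)
`n_items` takes the values: 0 → 1 → 2 → 3

Answer: 3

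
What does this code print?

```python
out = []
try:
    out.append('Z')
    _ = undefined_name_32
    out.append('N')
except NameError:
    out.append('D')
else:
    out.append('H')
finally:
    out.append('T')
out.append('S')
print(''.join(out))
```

Execution trace: 'Z' (try body) → 'D' (except NameError) → 'T' (finally) → 'S' (after the try/except). Output: ZDTS

Answer: ZDTS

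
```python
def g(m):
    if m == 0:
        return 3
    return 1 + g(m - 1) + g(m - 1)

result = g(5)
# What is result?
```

g(m) = 1 + 2·g(m-1), g(0)=3. Closed form: (3+1)·2^5 - 1 = 127.

Answer: 127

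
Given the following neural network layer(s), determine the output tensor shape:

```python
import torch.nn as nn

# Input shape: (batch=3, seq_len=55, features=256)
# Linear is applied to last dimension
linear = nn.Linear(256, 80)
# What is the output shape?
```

Input: (3, 55, 256) -> Output: (3, 55, 80)

Answer: (3, 55, 80)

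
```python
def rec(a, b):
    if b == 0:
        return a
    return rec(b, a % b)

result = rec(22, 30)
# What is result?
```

rec(22, 30) -> rec(30, 22) -> rec(22, 8) -> rec(8, 6) -> rec(6, 2) -> rec(2, 0) -> 2

Answer: 2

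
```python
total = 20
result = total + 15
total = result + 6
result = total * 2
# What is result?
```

Trace:
`total = 20` → total = 20
`result = total + 15` → result = 35
`total = result + 6` → total = 41
`result = total * 2` → result = 82
So result = 82

Answer: 82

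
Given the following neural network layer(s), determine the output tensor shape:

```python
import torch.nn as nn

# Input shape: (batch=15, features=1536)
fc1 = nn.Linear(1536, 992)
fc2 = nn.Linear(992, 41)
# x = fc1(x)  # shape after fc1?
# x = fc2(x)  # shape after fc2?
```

Input: (15, 1536) -> after fc1: (15, 992) -> Output: (15, 41)

Answer: (15, 41)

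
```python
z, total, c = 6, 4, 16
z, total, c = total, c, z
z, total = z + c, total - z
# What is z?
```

Trace:
`z, total, c = 6, 4, 16` → z = 6; total = 4; c = 16
`z, total, c = total, c, z` → z = 4; total = 16; c = 6
`z, total = z + c, total - z` → z = 10; total = 12
So z = 10

Answer: 10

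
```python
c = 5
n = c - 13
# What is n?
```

Trace:
`c = 5` → c = 5
`n = c - 13` → n = -8
So n = -8

Answer: -8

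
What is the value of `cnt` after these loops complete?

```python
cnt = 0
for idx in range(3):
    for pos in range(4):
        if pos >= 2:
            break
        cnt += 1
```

Inner breaks at 2, outer runs 3 times
`cnt` takes the values: 0 → 1 → 2 → 3 → 4 → 5 → 6

Answer: 6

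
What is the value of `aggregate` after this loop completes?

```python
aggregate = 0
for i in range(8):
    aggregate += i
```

Sum of 0 to 7 = 28
`aggregate` takes the values: 0 → 1 → 3 → 6 → 10 → 15 → 21 → 28

Answer: 28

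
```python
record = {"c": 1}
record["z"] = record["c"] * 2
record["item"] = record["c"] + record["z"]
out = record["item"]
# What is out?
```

Trace:
`record = {"c": 1}` → record = {'c': 1}
`record["z"] = record["c"] * 2` → record = {'c': 1, 'z': 2}
`record["item"] = record["c"] + record["z"]` → record = {'c': 1, 'z': 2, 'item': 3}
`out = record["item"]` → out = 3
So out = 3

Answer: 3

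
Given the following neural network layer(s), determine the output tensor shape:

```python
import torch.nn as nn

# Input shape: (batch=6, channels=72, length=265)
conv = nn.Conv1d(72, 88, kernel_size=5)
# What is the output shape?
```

Input: (6, 72, 265) -> Output: (6, 88, 261)

Answer: (6, 88, 261)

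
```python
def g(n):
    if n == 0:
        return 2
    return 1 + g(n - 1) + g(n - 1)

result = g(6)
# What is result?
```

g(n) = 1 + 2·g(n-1), g(0)=2. Closed form: (2+1)·2^6 - 1 = 191.

Answer: 191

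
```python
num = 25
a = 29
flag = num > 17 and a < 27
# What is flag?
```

Trace:
`num = 25` → num = 25
`a = 29` → a = 29
`flag = num > 17 and a < 27` → flag = False
So flag = False

Answer: False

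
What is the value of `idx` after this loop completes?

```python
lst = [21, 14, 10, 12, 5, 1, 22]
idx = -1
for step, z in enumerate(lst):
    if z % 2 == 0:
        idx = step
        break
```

First even number index in [21, 14, 10, 12, 5, 1, 22]
`idx` takes the values: -1 → 1

Answer: 1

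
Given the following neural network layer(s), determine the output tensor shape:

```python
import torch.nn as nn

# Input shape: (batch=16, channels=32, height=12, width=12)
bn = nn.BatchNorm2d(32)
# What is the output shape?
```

Input: (16, 32, 12, 12) -> Output: (16, 32, 12, 12)

Answer: (16, 32, 12, 12)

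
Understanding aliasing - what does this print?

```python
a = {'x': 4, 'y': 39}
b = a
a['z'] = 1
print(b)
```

Key concept: dict aliasing.
Step by step:
`a = {'x': 4, 'y': 39}` → a = {'x': 4, 'y': 39}
`b = a` → b = {'x': 4, 'y': 39} (same object as a)
`a['z'] = 1` → a = {'x': 4, 'y': 39, 'z': 1} (same object as b); b = {'x': 4, 'y': 39, 'z': 1} (same object as a)
`print(b)` → prints {'x': 4, 'y': 39, 'z': 1}

Answer: {'x': 4, 'y': 39, 'z': 1}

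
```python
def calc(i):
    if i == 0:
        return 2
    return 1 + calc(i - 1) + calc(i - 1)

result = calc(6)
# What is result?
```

calc(i) = 1 + 2·calc(i-1), calc(0)=2. Closed form: (2+1)·2^6 - 1 = 191.

Answer: 191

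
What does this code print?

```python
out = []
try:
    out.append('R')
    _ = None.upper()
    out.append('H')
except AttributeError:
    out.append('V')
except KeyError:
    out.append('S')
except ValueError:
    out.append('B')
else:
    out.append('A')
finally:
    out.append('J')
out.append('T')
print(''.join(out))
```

Execution trace: 'R' (try body) → 'V' (except AttributeError) → 'J' (finally) → 'T' (after the try/except). Output: RVJT

Answer: RVJT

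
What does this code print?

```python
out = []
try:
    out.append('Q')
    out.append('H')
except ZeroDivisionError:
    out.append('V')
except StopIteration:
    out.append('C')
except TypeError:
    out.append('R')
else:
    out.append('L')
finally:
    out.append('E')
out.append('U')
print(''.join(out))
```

Execution trace: 'Q' (try body) → 'H' (try body, no exception) → 'L' (else) → 'E' (finally) → 'U' (after the try/except). Output: QHLEU

Answer: QHLEU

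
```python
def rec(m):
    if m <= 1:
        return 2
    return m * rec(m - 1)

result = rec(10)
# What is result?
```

rec(10) = 10 * 9 * 8 * 7 * 6 * 5 * 4 * 3 * 2 * 2 = 7257600

Answer: 7257600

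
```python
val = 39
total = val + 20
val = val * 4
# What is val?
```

Trace:
`val = 39` → val = 39
`total = val + 20` → total = 59
`val = val * 4` → val = 156
So val = 156

Answer: 156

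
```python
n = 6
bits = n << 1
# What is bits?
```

Trace:
`n = 6` → n = 6
`bits = n << 1` → bits = 12
So bits = 12

Answer: 12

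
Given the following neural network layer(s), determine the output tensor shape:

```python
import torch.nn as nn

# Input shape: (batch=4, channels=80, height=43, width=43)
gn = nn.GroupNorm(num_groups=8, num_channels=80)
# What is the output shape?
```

Input: (4, 80, 43, 43) -> Output: (4, 80, 43, 43)

Answer: (4, 80, 43, 43)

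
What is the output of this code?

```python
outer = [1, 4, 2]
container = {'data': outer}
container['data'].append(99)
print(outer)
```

Key concept: dict holds reference to list.
Step by step:
`outer = [1, 4, 2]` → outer = [1, 4, 2]
`container = {'data': outer}` → container = {'data': [1, 4, 2]}
`container['data'].append(99)` → outer = [1, 4, 2, 99]; container = {'data': [1, 4, 2, 99]}
`print(outer)` → prints [1, 4, 2, 99]

Answer: [1, 4, 2, 99]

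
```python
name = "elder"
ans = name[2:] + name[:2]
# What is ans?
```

Trace:
`name = "elder"` → name = 'elder'
`ans = name[2:] + name[:2]` → ans = 'derel'
So ans = 'derel'

Answer: 'derel'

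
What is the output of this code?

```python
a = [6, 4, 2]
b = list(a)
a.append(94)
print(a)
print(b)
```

Key concept: list() constructor creates copy.
Step by step:
`a = [6, 4, 2]` → a = [6, 4, 2]
`b = list(a)` → b = [6, 4, 2]
`a.append(94)` → a = [6, 4, 2, 94]
`print(a)` → prints [6, 4, 2, 94]
`print(b)` → prints [6, 4, 2]

Answer:
[6, 4, 2, 94]
[6, 4, 2]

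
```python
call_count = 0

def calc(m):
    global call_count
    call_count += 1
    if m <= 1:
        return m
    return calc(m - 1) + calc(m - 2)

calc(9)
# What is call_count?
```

Calls(m) = 1 + Calls(m-1) + Calls(m-2); Calls(0)=Calls(1)=1. For m=9 this gives 109.

Answer: 109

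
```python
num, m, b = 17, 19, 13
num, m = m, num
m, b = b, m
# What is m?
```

Trace:
`num, m, b = 17, 19, 13` → num = 17; m = 19; b = 13
`num, m = m, num` → num = 19; m = 17
`m, b = b, m` → m = 13; b = 17
So m = 13

Answer: 13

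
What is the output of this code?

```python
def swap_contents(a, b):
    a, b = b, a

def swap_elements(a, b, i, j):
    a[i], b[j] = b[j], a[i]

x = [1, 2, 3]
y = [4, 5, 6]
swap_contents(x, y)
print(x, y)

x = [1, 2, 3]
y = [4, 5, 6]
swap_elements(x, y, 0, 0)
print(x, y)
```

Key concept: parameter rebinding vs mutation.
Step by step:
`x = [1, 2, 3]` → x = [1, 2, 3]
`y = [4, 5, 6]` → y = [4, 5, 6]
`swap_contents(x, y)` → no visible change to tracked variables
`print(x, y)` → prints [1, 2, 3] [4, 5, 6]
`x = [1, 2, 3]` → x = [1, 2, 3]
`y = [4, 5, 6]` → y = [4, 5, 6]
`swap_elements(x, y, 0, 0)` → x = [4, 2, 3]; y = [1, 5, 6]
`print(x, y)` → prints [4, 2, 3] [1, 5, 6]

Answer:
[1, 2, 3] [4, 5, 6]
[4, 2, 3] [1, 5, 6]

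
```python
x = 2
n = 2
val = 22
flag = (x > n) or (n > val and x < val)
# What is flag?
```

Trace:
`x = 2` → x = 2
`n = 2` → n = 2
`val = 22` → val = 22
`flag = (x > n) or (n > val and x < val)` → flag = False
So flag = False

Answer: False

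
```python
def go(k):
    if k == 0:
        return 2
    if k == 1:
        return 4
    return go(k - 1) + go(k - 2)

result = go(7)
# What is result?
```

Build up from base cases: go(0)=2, go(1)=4, go(2)=6, go(3)=10, go(4)=16, go(5)=26, go(6)=42, ..., go(7)=68

Answer: 68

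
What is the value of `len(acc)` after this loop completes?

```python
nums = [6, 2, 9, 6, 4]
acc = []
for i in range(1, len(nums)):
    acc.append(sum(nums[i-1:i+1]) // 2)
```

Number of 2-element averages
`acc` takes the values: [] → [4] → [4, 5] → [4, 5, 7] → [4, 5, 7, 5]
So `len(acc)` = 4

Answer: 4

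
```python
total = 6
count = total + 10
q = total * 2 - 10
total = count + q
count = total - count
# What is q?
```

Trace:
`total = 6` → total = 6
`count = total + 10` → count = 16
`q = total * 2 - 10` → q = 2
`total = count + q` → total = 18
`count = total - count` → count = 2
So q = 2

Answer: 2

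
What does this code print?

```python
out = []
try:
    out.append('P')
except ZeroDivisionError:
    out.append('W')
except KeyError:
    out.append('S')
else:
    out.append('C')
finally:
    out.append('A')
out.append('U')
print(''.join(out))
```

Execution trace: 'P' (try body, no exception) → 'C' (else) → 'A' (finally) → 'U' (after the try/except). Output: PCAU

Answer: PCAU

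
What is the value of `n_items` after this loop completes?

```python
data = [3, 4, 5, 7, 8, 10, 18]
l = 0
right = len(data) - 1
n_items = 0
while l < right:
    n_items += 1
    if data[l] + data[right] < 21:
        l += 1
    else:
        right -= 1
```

Steps to find pair summing to 21
`n_items` takes the values: 0 → 1 → 2 → 3 → 4 → 5 → 6

Answer: 6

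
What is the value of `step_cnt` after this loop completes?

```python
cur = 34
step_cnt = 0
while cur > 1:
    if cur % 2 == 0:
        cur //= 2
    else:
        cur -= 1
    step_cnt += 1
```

Steps to reduce 34 to 1
`step_cnt` takes the values: 0 → 1 → 2 → 3 → 4 → 5 → 6

Answer: 6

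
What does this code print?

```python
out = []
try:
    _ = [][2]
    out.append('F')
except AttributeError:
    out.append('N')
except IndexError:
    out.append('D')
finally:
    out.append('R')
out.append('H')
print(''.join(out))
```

Execution trace: 'D' (except IndexError) → 'R' (finally) → 'H' (after the try/except). Output: DRH

Answer: DRH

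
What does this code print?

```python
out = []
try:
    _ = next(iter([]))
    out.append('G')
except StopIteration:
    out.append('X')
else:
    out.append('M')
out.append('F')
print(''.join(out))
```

Execution trace: 'X' (except StopIteration) → 'F' (after the try/except). Output: XF

Answer: XF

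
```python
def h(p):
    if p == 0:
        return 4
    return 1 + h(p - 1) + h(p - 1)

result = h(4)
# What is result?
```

h(p) = 1 + 2·h(p-1), h(0)=4. Closed form: (4+1)·2^4 - 1 = 79.

Answer: 79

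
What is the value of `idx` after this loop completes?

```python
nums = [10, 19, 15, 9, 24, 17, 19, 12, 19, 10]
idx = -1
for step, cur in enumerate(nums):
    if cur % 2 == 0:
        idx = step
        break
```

First even number index in [10, 19, 15, 9, 24, 17, 19, 12, 19, 10]
`idx` takes the values: -1 → 0

Answer: 0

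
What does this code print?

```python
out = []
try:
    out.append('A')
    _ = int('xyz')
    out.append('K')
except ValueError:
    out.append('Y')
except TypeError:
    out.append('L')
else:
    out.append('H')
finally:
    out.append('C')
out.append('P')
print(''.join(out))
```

Execution trace: 'A' (try body) → 'Y' (except ValueError) → 'C' (finally) → 'P' (after the try/except). Output: AYCP

Answer: AYCP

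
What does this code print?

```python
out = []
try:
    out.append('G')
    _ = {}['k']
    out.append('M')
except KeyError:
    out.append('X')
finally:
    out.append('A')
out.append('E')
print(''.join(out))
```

Execution trace: 'G' (try body) → 'X' (except KeyError) → 'A' (finally) → 'E' (after the try/except). Output: GXAE

Answer: GXAE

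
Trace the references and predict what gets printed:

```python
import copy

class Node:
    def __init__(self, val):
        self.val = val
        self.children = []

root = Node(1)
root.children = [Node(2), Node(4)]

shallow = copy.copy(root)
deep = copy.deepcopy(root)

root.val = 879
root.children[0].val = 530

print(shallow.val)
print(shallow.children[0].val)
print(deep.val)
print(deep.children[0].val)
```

Key concept: deep copy with custom objects.
Step by step:
`root = Node(1)` → root = Node(val=1, children=[])
`root.children = [Node(2), Node(4)]` → root = Node(val=1, children=[Node(val=2, children=[]), Node(val=4, children=[])])
`shallow = copy.copy(root)` → shallow = Node(val=1, children=[Node(val=2, children=[]), Node(val=4, children=[])])
`deep = copy.deepcopy(root)` → deep = Node(val=1, children=[Node(val=2, children=[]), Node(val=4, children=[])])
`root.val = 879` → root = Node(val=879, children=[Node(val=2, children=[]), Node(val=4, children=[])])
`root.children[0].val = 530` → root = Node(val=879, children=[Node(val=530, children=[]), Node(val=4, children=[])]); shallow = Node(val=1, children=[Node(val=530, children=[]), Node(val=4, children=[])])
`print(shallow.val)` → prints 1
`print(shallow.children[0].val)` → prints 530
`print(deep.val)` → prints 1
`print(deep.children[0].val)` → prints 2

Answer:
1
530
1
2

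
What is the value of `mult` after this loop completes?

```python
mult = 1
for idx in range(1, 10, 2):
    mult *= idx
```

Product of 1, 3, 5, ... up to 9
`mult` takes the values: 1 → 3 → 15 → 105 → 945

Answer: 945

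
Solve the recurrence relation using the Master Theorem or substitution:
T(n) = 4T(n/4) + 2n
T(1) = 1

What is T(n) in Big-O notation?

By Master Theorem: a=4, b=4, f(n)=2n. Since log_4(4) = 1 and f(n) = Θ(n^1), Case 2 applies. T(n) = O(n log n).

Answer: O(n log n)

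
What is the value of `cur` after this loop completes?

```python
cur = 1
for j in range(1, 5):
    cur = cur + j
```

Start at 1, add 1 through 4
`cur` takes the values: 1 → 2 → 4 → 7 → 11

Answer: 11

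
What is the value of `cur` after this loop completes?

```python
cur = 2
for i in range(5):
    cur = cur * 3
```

Multiply by 3, 5 times: 2 * 3^5 = 486
`cur` takes the values: 2 → 6 → 18 → 54 → 162 → 486

Answer: 486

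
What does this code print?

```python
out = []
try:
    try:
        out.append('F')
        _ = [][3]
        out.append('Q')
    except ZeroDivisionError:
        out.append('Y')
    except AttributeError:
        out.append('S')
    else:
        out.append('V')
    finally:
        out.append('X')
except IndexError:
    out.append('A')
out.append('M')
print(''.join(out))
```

Execution trace: 'F' (try body) → 'X' (finally) → 'A' (outer except IndexError) → 'M' (after the try/except). Output: FXAM

Answer: FXAM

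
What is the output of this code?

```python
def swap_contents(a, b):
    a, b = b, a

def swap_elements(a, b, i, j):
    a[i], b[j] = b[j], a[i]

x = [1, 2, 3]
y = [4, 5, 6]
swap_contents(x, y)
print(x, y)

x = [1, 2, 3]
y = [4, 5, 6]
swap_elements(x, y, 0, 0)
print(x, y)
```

Key concept: parameter rebinding vs mutation.
Step by step:
`x = [1, 2, 3]` → x = [1, 2, 3]
`y = [4, 5, 6]` → y = [4, 5, 6]
`swap_contents(x, y)` → no visible change to tracked variables
`print(x, y)` → prints [1, 2, 3] [4, 5, 6]
`x = [1, 2, 3]` → x = [1, 2, 3]
`y = [4, 5, 6]` → y = [4, 5, 6]
`swap_elements(x, y, 0, 0)` → x = [4, 2, 3]; y = [1, 5, 6]
`print(x, y)` → prints [4, 2, 3] [1, 5, 6]

Answer:
[1, 2, 3] [4, 5, 6]
[4, 2, 3] [1, 5, 6]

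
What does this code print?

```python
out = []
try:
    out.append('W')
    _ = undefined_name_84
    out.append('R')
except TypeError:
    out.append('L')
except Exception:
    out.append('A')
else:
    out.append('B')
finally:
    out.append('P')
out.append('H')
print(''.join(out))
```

Execution trace: 'W' (try body) → 'A' (except Exception) → 'P' (finally) → 'H' (after the try/except). Output: WAPH

Answer: WAPH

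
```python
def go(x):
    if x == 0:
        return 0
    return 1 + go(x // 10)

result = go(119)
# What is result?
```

Count of digits of 119: 3

Answer: 3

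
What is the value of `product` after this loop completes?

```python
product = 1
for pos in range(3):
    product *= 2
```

2^3 = 8
`product` takes the values: 1 → 2 → 4 → 8

Answer: 8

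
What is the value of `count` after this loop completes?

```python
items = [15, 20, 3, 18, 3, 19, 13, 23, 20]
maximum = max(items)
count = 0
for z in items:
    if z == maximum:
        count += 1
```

Count of max value 23 in [15, 20, 3, 18, 3, 19, 13, 23, 20]
`count` takes the values: 0 → 1

Answer: 1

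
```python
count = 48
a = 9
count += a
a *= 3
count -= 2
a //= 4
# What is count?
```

Trace:
`count = 48` → count = 48
`a = 9` → a = 9
`count += a` → count = 57
`a *= 3` → a = 27
`count -= 2` → count = 55
`a //= 4` → a = 6
So count = 55

Answer: 55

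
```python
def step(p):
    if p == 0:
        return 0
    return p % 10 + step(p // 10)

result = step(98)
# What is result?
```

Sum of digits of 98: 8 + 9 = 17

Answer: 17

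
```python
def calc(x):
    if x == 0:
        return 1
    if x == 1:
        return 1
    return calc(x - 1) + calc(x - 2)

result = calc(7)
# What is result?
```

Build up from base cases: calc(0)=1, calc(1)=1, calc(2)=2, calc(3)=3, calc(4)=5, calc(5)=8, calc(6)=13, ..., calc(7)=21

Answer: 21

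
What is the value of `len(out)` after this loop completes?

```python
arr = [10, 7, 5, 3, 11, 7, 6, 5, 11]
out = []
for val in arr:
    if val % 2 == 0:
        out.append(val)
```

Count even numbers in [10, 7, 5, 3, 11, 7, 6, 5, 11]
`out` takes the values: [] → [10] → [10, 6]
So `len(out)` = 2

Answer: 2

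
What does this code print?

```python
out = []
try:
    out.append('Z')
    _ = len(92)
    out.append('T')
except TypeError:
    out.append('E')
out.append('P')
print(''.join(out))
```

Execution trace: 'Z' (try body) → 'E' (except TypeError) → 'P' (after the try/except). Output: ZEP

Answer: ZEP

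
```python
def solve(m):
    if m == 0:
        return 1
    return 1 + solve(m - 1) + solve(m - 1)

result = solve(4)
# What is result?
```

solve(m) = 1 + 2·solve(m-1), solve(0)=1. Closed form: (1+1)·2^4 - 1 = 31.

Answer: 31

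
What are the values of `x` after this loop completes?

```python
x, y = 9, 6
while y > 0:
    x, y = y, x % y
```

GCD of 9 and 6
`x` takes the values: 9 → 6 → 3

Answer: 3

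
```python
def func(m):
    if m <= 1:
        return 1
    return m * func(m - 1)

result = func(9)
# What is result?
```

func(9) = 9 * 8 * 7 * 6 * 5 * 4 * 3 * 2 * 1 = 362880

Answer: 362880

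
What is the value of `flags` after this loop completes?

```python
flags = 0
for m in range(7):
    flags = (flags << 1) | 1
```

Build 7 consecutive 1-bits: 0b1111111
`flags` takes the values: 0 → 1 → 3 → 7 → 15 → 31 → 63 → 127

Answer: 127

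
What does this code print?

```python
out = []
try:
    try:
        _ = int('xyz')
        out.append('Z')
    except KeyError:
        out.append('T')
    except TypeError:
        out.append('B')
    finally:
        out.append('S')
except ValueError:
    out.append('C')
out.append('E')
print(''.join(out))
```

Execution trace: 'S' (inner finally) → 'C' (outer except ValueError) → 'E' (after the try/except). Output: SCE

Answer: SCE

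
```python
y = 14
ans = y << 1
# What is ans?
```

Trace:
`y = 14` → y = 14
`ans = y << 1` → ans = 28
So ans = 28

Answer: 28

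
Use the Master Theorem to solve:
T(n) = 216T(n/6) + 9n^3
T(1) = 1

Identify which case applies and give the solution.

a=216, b=6, f(n)=9n^3. log_6(216) = 3. Since c=3 = 3, Case 2 applies: T(n) = Θ(n^log_b(a) · log n) = O(n^3 log n).

Answer: O(n^3 log n) - Case 2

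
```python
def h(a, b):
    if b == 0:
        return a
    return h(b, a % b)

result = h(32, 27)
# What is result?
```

h(32, 27) -> h(27, 5) -> h(5, 2) -> h(2, 1) -> h(1, 0) -> 1

Answer: 1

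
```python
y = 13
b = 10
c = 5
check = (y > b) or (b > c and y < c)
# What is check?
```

Trace:
`y = 13` → y = 13
`b = 10` → b = 10
`c = 5` → c = 5
`check = (y > b) or (b > c and y < c)` → check = True
So check = True

Answer: True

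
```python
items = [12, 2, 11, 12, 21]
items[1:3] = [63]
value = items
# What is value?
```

Trace:
`items = [12, 2, 11, 12, 21]` → items = [12, 2, 11, 12, 21]
`items[1:3] = [63]` → items = [12, 63, 12, 21]
`value = items` → value = [12, 63, 12, 21]
So value = [12, 63, 12, 21]

Answer: [12, 63, 12, 21]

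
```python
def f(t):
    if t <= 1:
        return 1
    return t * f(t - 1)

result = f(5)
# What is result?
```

f(5) = 5 * 4 * 3 * 2 * 1 = 120

Answer: 120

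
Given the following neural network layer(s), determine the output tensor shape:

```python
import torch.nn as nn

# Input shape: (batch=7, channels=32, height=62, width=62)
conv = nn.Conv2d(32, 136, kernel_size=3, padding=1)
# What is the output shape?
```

Input: (7, 32, 62, 62) -> Output: (7, 136, 62, 62)

Answer: (7, 136, 62, 62)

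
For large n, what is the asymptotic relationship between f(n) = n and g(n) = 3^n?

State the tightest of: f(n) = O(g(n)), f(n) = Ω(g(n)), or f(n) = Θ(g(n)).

n vs 3^n: f(n) = O(g(n)) but not Ω(g(n)) — 3^n grows strictly faster than n.

Answer: f(n) = O(g(n)) but not Ω(g(n)) — 3^n grows strictly faster than n.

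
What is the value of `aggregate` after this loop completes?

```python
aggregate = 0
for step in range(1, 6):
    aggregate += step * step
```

Sum of squares 1² to 5² = 55
`aggregate` takes the values: 0 → 1 → 5 → 14 → 30 → 55

Answer: 55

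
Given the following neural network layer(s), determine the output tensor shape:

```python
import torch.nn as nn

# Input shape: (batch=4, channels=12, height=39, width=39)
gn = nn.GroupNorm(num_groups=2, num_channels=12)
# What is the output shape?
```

Input: (4, 12, 39, 39) -> Output: (4, 12, 39, 39)

Answer: (4, 12, 39, 39)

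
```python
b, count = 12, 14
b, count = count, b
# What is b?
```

Trace:
`b, count = 12, 14` → b = 12; count = 14
`b, count = count, b` → b = 14; count = 12
So b = 14

Answer: 14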